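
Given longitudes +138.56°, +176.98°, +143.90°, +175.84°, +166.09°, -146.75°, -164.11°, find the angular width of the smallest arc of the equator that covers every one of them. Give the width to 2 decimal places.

74.69°

Sort the longitudes: -164.11°, -146.75°, +138.56°, +143.90°, +166.09°, +175.84°, +176.98°.
Eastward gaps between consecutive values (wrapping around): 17.36°, 285.31°, 5.34°, 22.19°, 9.75°, 1.14°, 18.91°.
Largest gap = 285.31° ⇒ minimal covering band is its complement: 360° − 285.31° = 74.69°.
Band runs from +138.56° eastward to -146.75°, crossing the antimeridian.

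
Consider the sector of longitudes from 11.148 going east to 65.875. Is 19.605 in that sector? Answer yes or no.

Band width going east from +11.148° to +65.875°: ((65.875 − 11.148) mod 360) = 54.727°.
Offset of +19.605° east of the west edge: ((19.605 − 11.148) mod 360) = 8.457°.
8.457° ≤ 54.727° ⇒ inside.

Yes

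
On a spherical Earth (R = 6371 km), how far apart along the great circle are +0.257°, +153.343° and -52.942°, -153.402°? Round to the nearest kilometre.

Δλ = -153.402 − 153.343 = -306.745°; wrapped into (−180°, 180°]: 53.255°.
Δφ = -52.942 − 0.257 = -53.199°.
a = sin²(Δφ/2) + cos φ₁ · cos φ₂ · sin²(Δλ/2) = 0.321531.
c = 2·atan2(√a, √(1−a)) = 1.20581 rad → d = 6371·c ≈ 7682.20 km.

7682 km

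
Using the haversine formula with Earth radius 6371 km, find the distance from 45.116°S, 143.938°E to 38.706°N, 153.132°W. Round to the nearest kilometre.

11241 km

Δλ = -153.132 − 143.938 = -297.070°; wrapped into (−180°, 180°]: 62.930°.
Δφ = 38.706 − -45.116 = 83.822°.
a = sin²(Δφ/2) + cos φ₁ · cos φ₂ · sin²(Δλ/2) = 0.596231.
c = 2·atan2(√a, √(1−a)) = 1.76447 rad → d = 6371·c ≈ 11241.41 km.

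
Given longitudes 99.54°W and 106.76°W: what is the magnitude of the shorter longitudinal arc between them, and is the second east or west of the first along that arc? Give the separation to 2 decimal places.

Raw difference: -106.76 − -99.54 = -7.22°.
Normalise into (−180°, 180°]: -7.22° stays -7.22°.
Negative ⇒ the second point lies to the west; separation 7.22°.

7.22° west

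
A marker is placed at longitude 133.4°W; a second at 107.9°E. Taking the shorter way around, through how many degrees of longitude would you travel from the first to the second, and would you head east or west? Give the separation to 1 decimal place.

118.7° west

Raw difference: 107.9 − -133.4 = 241.3°.
Normalise into (−180°, 180°]: 241.3° − 360° = -118.7°.
Negative ⇒ the second point lies to the west; separation 118.7°.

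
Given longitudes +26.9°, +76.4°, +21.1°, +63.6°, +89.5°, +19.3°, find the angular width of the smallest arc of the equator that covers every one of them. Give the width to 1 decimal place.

70.2°

Sort the longitudes: +19.3°, +21.1°, +26.9°, +63.6°, +76.4°, +89.5°.
Eastward gaps between consecutive values (wrapping around): 1.8°, 5.8°, 36.7°, 12.8°, 13.1°, 289.8°.
Largest gap = 289.8° ⇒ minimal covering band is its complement: 360° − 289.8° = 70.2°.
Band runs from +19.3° eastward to +89.5°.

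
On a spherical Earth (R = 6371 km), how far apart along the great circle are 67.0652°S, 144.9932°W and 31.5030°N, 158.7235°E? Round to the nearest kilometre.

Δλ = 158.7235 − -144.9932 = 303.7167°; wrapped into (−180°, 180°]: -56.2833°.
Δφ = 31.5030 − -67.0652 = 98.5682°.
a = sin²(Δφ/2) + cos φ₁ · cos φ₂ · sin²(Δλ/2) = 0.648404.
c = 2·atan2(√a, √(1−a)) = 1.87215 rad → d = 6371·c ≈ 11927.44 km.

11927 km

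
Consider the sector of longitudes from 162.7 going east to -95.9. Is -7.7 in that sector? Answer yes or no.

Band width going east from +162.7° to -95.9°: ((-95.9 − 162.7) mod 360) = 101.4°.
Offset of -7.7° east of the west edge: ((-7.7 − 162.7) mod 360) = 189.6°.
189.6° > 101.4° ⇒ outside.

No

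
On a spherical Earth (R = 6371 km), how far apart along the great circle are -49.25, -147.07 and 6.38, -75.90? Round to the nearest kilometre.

9208 km

Δλ = -75.90 − -147.07 = 71.17°.
Δφ = 6.38 − -49.25 = 55.63°.
a = sin²(Δφ/2) + cos φ₁ · cos φ₂ · sin²(Δλ/2) = 0.437401.
c = 2·atan2(√a, √(1−a)) = 1.44527 rad → d = 6371·c ≈ 9207.80 km.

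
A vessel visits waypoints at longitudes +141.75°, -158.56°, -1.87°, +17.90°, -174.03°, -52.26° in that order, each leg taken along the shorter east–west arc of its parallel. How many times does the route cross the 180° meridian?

Leg 1: +141.75° → -158.56°, shortest Δλ = 59.69° (east) — crosses 180°.
Leg 2: -158.56° → -1.87°, shortest Δλ = 156.69° (east) — does not cross 180°.
Leg 3: -1.87° → +17.90°, shortest Δλ = 19.77° (east) — does not cross 180°.
Leg 4: +17.90° → -174.03°, shortest Δλ = 168.07° (east) — crosses 180°.
Leg 5: -174.03° → -52.26°, shortest Δλ = 121.77° (east) — does not cross 180°.
Total crossings: 2.

2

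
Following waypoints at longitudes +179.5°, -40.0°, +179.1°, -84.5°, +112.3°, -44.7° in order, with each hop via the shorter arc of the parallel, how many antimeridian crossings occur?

4

Leg 1: +179.5° → -40.0°, shortest Δλ = 140.5° (east) — crosses 180°.
Leg 2: -40.0° → +179.1°, shortest Δλ = -140.9° (west) — crosses 180°.
Leg 3: +179.1° → -84.5°, shortest Δλ = 96.4° (east) — crosses 180°.
Leg 4: -84.5° → +112.3°, shortest Δλ = -163.2° (west) — crosses 180°.
Leg 5: +112.3° → -44.7°, shortest Δλ = -157.0° (west) — does not cross 180°.
Total crossings: 4.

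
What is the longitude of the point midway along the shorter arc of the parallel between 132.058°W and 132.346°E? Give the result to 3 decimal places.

179.856°W

Signed shortest Δλ from -132.058° to +132.346° is -95.596°.
Midpoint longitude = -132.058° + (-95.596°)/2 = -132.058° − 47.798° = -179.856°.
(The naïve average (-132.058 + +132.346)/2 = 0.144° is on the wrong side of the globe.)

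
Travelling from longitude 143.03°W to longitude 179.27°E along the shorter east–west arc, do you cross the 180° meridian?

Naïve |179.27 − -143.03| = 322.3° > 180°, so the shorter arc goes the other way round — across 180°.
Signed shortest Δλ = ((179.27 − -143.03 + 180) mod 360) − 180 = -37.7°.
Going west by 37.7° from -143.03° passes through 180° before reaching +179.27°.

Yes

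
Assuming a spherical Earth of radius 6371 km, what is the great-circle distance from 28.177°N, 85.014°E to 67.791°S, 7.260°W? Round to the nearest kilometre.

Δλ = -7.260 − 85.014 = -92.274°.
Δφ = -67.791 − 28.177 = -95.968°.
a = sin²(Δφ/2) + cos φ₁ · cos φ₂ · sin²(Δλ/2) = 0.725193.
c = 2·atan2(√a, √(1−a)) = 2.03799 rad → d = 6371·c ≈ 12984.06 km.

12984 km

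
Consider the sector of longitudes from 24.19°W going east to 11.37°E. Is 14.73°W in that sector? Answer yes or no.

Band width going east from -24.19° to +11.37°: ((11.37 − -24.19) mod 360) = 35.56°.
Offset of -14.73° east of the west edge: ((-14.73 − -24.19) mod 360) = 9.46°.
9.46° ≤ 35.56° ⇒ inside.

Yes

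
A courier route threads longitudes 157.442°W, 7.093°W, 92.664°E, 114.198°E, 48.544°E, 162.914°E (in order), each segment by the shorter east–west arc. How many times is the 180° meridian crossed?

Leg 1: -157.442° → -7.093°, shortest Δλ = 150.349° (east) — does not cross 180°.
Leg 2: -7.093° → +92.664°, shortest Δλ = 99.757° (east) — does not cross 180°.
Leg 3: +92.664° → +114.198°, shortest Δλ = 21.534° (east) — does not cross 180°.
Leg 4: +114.198° → +48.544°, shortest Δλ = -65.654° (west) — does not cross 180°.
Leg 5: +48.544° → +162.914°, shortest Δλ = 114.37° (east) — does not cross 180°.
Total crossings: 0.

0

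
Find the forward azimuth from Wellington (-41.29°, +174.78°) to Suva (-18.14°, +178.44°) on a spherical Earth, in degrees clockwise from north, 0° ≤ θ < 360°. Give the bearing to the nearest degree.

9°

Δλ = 178.44 − 174.78 = 3.66°.
θ = atan2( sin Δλ · cos φ₂ , cos φ₁ · sin φ₂ − sin φ₁ · cos φ₂ · cos Δλ )
  = atan2(0.06066, 0.39186) = 8.800° → normalised to [0°, 360°): 8.800°.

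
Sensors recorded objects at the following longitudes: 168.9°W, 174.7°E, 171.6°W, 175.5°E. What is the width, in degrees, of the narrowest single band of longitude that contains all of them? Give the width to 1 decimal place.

Sort the longitudes: -171.6°, -168.9°, +174.7°, +175.5°.
Eastward gaps between consecutive values (wrapping around): 2.7°, 343.6°, 0.8°, 12.9°.
Largest gap = 343.6° ⇒ minimal covering band is its complement: 360° − 343.6° = 16.4°.
Band runs from +174.7° eastward to -168.9°, crossing the antimeridian.

16.4°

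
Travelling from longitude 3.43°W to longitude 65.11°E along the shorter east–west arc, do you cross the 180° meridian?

Signed shortest Δλ = ((65.11 − -3.43 + 180) mod 360) − 180 = 68.54°.
Going east by 68.54° from -3.43° reaches +65.11° without touching 180°.

No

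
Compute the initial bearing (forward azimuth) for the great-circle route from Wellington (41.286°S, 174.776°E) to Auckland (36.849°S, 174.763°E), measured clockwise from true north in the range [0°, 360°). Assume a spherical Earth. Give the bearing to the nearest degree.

Δλ = 174.763 − 174.776 = -0.013°.
θ = atan2( sin Δλ · cos φ₂ , cos φ₁ · sin φ₂ − sin φ₁ · cos φ₂ · cos Δλ )
  = atan2(-0.00018, 0.07736) = -0.134° → normalised to [0°, 360°): 359.866°.
To the nearest degree that is 360°, which in [0°, 360°) is written 0°.

0°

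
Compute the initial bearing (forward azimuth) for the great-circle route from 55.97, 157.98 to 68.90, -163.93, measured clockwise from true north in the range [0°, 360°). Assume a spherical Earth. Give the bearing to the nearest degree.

38°

Δλ = -163.93 − 157.98 = -321.91°; wrapped into (−180°, 180°]: 38.09°.
θ = atan2( sin Δλ · cos φ₂ , cos φ₁ · sin φ₂ − sin φ₁ · cos φ₂ · cos Δλ )
  = atan2(0.22208, 0.28730) = 37.704° → normalised to [0°, 360°): 37.704°.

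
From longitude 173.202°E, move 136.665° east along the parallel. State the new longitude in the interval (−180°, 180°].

50.133°W

Start at +173.202°; shift +136.665° → +309.867°.
+309.867° lies outside (−180°, 180°]; subtract 360° → -50.133°.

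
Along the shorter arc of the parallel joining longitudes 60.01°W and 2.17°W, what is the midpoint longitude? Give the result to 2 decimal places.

Signed shortest Δλ from -60.01° to -2.17° is +57.84°.
Midpoint longitude = -60.01° + (+57.84°)/2 = -60.01° + 28.92° = -31.09°.

31.09°W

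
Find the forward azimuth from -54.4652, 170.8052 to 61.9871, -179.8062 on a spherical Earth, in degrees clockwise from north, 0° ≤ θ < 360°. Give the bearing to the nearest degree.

Δλ = -179.8062 − 170.8052 = -350.6114°; wrapped into (−180°, 180°]: 9.3886°.
θ = atan2( sin Δλ · cos φ₂ , cos φ₁ · sin φ₂ − sin φ₁ · cos φ₂ · cos Δλ )
  = atan2(0.07662, 0.89019) = 4.919° → normalised to [0°, 360°): 4.919°.

5°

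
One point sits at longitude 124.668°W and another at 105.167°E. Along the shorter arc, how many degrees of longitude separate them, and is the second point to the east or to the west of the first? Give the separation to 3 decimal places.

Raw difference: 105.167 − -124.668 = 229.835°.
Normalise into (−180°, 180°]: 229.835° − 360° = -130.165°.
Negative ⇒ the second point lies to the west; separation 130.165°.

130.165° west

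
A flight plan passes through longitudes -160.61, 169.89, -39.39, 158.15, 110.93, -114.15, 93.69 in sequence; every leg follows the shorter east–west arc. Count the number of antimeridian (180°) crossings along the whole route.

5

Leg 1: -160.61° → +169.89°, shortest Δλ = -29.5° (west) — crosses 180°.
Leg 2: +169.89° → -39.39°, shortest Δλ = 150.72° (east) — crosses 180°.
Leg 3: -39.39° → +158.15°, shortest Δλ = -162.46° (west) — crosses 180°.
Leg 4: +158.15° → +110.93°, shortest Δλ = -47.22° (west) — does not cross 180°.
Leg 5: +110.93° → -114.15°, shortest Δλ = 134.92° (east) — crosses 180°.
Leg 6: -114.15° → +93.69°, shortest Δλ = -152.16° (west) — crosses 180°.
Total crossings: 5.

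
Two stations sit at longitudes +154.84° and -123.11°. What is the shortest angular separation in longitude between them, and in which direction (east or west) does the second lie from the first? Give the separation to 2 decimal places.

82.05° east

Raw difference: -123.11 − 154.84 = -277.95°.
Normalise into (−180°, 180°]: -277.95° + 360° = 82.05°.
Positive ⇒ the second point lies to the east; separation 82.05°.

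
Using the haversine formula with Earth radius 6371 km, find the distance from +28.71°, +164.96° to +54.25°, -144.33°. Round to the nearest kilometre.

Δλ = -144.33 − 164.96 = -309.29°; wrapped into (−180°, 180°]: 50.71°.
Δφ = 54.25 − 28.71 = 25.54°.
a = sin²(Δφ/2) + cos φ₁ · cos φ₂ · sin²(Δλ/2) = 0.142824.
c = 2·atan2(√a, √(1−a)) = 0.77510 rad → d = 6371·c ≈ 4938.16 km.

4938 km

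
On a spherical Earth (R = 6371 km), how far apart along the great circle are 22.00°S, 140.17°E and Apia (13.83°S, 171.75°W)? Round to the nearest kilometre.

5147 km

Δλ = -171.75 − 140.17 = -311.92°; wrapped into (−180°, 180°]: 48.08°.
Δφ = -13.83 − -22.00 = 8.17°.
a = sin²(Δφ/2) + cos φ₁ · cos φ₂ · sin²(Δλ/2) = 0.154484.
c = 2·atan2(√a, √(1−a)) = 0.80788 rad → d = 6371·c ≈ 5147.00 km.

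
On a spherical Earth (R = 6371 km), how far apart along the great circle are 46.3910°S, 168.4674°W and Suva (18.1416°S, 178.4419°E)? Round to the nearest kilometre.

3363 km

Δλ = 178.4419 − -168.4674 = 346.9093°; wrapped into (−180°, 180°]: -13.0907°.
Δφ = -18.1416 − -46.3910 = 28.2494°.
a = sin²(Δφ/2) + cos φ₁ · cos φ₂ · sin²(Δλ/2) = 0.068069.
c = 2·atan2(√a, √(1−a)) = 0.52791 rad → d = 6371·c ≈ 3363.31 km.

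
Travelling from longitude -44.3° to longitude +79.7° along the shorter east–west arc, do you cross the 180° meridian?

Signed shortest Δλ = ((79.7 − -44.3 + 180) mod 360) − 180 = 124.0°.
Going east by 124.0° from -44.3° reaches +79.7° without touching 180°.

No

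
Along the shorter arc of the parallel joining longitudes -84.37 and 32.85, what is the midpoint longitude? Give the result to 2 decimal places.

-25.76°

Signed shortest Δλ from -84.37° to +32.85° is +117.22°.
Midpoint longitude = -84.37° + (+117.22°)/2 = -84.37° + 58.61° = -25.76°.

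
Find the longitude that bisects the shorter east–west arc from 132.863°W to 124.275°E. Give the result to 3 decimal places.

Signed shortest Δλ from -132.863° to +124.275° is -102.862°.
Midpoint longitude = -132.863° + (-102.862°)/2 = -132.863° − 51.431° = -184.294°.
Normalise into (−180°, 180°]: +175.706°.
(The naïve average (-132.863 + +124.275)/2 = -4.294° is on the wrong side of the globe.)

175.706°E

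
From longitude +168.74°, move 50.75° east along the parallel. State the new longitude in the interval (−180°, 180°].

-140.51°

Start at +168.74°; shift +50.75° → +219.49°.
+219.49° lies outside (−180°, 180°]; subtract 360° → -140.51°.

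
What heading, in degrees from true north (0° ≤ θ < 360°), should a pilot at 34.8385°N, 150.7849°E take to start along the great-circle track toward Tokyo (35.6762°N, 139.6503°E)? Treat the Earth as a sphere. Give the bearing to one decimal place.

278.5°

Δλ = 139.6503 − 150.7849 = -11.1346°.
θ = atan2( sin Δλ · cos φ₂ , cos φ₁ · sin φ₂ − sin φ₁ · cos φ₂ · cos Δλ )
  = atan2(-0.15687, 0.02336) = -81.532° → normalised to [0°, 360°): 278.468°.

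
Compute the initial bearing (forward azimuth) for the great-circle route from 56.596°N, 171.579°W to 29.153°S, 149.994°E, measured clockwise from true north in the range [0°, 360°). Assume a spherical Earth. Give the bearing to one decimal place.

Δλ = 149.994 − -171.579 = 321.573°; wrapped into (−180°, 180°]: -38.427°.
θ = atan2( sin Δλ · cos φ₂ , cos φ₁ · sin φ₂ − sin φ₁ · cos φ₂ · cos Δλ )
  = atan2(-0.54278, -0.83934) = -147.110° → normalised to [0°, 360°): 212.890°.

212.9°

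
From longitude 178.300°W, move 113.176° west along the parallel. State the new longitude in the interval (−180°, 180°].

Start at -178.300°; shift −113.176° → -291.476°.
-291.476° lies outside (−180°, 180°]; add 360° → +68.524°.

68.524°E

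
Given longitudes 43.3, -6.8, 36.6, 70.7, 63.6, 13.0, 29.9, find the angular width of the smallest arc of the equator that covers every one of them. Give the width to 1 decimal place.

Sort the longitudes: -6.8°, +13.0°, +29.9°, +36.6°, +43.3°, +63.6°, +70.7°.
Eastward gaps between consecutive values (wrapping around): 19.8°, 16.9°, 6.7°, 6.7°, 20.3°, 7.1°, 282.5°.
Largest gap = 282.5° ⇒ minimal covering band is its complement: 360° − 282.5° = 77.5°.
Band runs from -6.8° eastward to +70.7°.

77.5°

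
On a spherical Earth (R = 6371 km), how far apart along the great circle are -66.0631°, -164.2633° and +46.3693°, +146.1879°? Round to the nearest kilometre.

13197 km

Δλ = 146.1879 − -164.2633 = 310.4512°; wrapped into (−180°, 180°]: -49.5488°.
Δφ = 46.3693 − -66.0631 = 112.4324°.
a = sin²(Δφ/2) + cos φ₁ · cos φ₂ · sin²(Δλ/2) = 0.739957.
c = 2·atan2(√a, √(1−a)) = 2.07135 rad → d = 6371·c ≈ 13196.59 km.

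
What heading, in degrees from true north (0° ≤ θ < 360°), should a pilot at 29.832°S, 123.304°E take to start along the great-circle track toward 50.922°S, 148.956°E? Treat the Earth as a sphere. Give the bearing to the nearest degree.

145°

Δλ = 148.956 − 123.304 = 25.652°.
θ = atan2( sin Δλ · cos φ₂ , cos φ₁ · sin φ₂ − sin φ₁ · cos φ₂ · cos Δλ )
  = atan2(0.27289, -0.39074) = 145.070° → normalised to [0°, 360°): 145.070°.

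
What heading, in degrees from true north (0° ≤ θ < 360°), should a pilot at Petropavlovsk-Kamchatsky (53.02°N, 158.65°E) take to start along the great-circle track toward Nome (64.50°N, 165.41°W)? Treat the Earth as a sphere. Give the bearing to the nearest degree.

44°

Δλ = -165.41 − 158.65 = -324.06°; wrapped into (−180°, 180°]: 35.94°.
θ = atan2( sin Δλ · cos φ₂ , cos φ₁ · sin φ₂ − sin φ₁ · cos φ₂ · cos Δλ )
  = atan2(0.25268, 0.26450) = 43.692° → normalised to [0°, 360°): 43.692°.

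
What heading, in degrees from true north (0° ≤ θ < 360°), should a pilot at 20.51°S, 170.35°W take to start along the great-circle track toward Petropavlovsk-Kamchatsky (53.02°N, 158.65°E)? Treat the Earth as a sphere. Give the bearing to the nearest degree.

Δλ = 158.65 − -170.35 = 329.00°; wrapped into (−180°, 180°]: -31.00°.
θ = atan2( sin Δλ · cos φ₂ , cos φ₁ · sin φ₂ − sin φ₁ · cos φ₂ · cos Δλ )
  = atan2(-0.30981, 0.92886) = -18.446° → normalised to [0°, 360°): 341.554°.

342°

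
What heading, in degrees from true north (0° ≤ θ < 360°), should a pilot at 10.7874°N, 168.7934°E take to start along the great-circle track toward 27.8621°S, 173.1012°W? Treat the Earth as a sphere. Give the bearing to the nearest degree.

Δλ = -173.1012 − 168.7934 = -341.8946°; wrapped into (−180°, 180°]: 18.1054°.
θ = atan2( sin Δλ · cos φ₂ , cos φ₁ · sin φ₂ − sin φ₁ · cos φ₂ · cos Δλ )
  = atan2(0.27474, -0.61636) = 155.975° → normalised to [0°, 360°): 155.975°.

156°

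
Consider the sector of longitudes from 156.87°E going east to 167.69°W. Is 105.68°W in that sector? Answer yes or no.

No

Band width going east from +156.87° to -167.69°: ((-167.69 − 156.87) mod 360) = 35.44°.
Offset of -105.68° east of the west edge: ((-105.68 − 156.87) mod 360) = 97.45°.
97.45° > 35.44° ⇒ outside.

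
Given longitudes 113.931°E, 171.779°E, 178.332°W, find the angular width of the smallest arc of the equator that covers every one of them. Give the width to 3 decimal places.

Sort the longitudes: -178.332°, +113.931°, +171.779°.
Eastward gaps between consecutive values (wrapping around): 292.263°, 57.848°, 9.889°.
Largest gap = 292.263° ⇒ minimal covering band is its complement: 360° − 292.263° = 67.737°.
Band runs from +113.931° eastward to -178.332°, crossing the antimeridian.

67.737°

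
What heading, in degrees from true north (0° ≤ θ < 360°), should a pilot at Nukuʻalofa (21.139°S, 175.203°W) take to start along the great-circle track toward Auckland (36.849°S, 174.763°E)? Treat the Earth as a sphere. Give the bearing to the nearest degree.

Δλ = 174.763 − -175.203 = 349.966°; wrapped into (−180°, 180°]: -10.034°.
θ = atan2( sin Δλ · cos φ₂ , cos φ₁ · sin φ₂ − sin φ₁ · cos φ₂ · cos Δλ )
  = atan2(-0.13942, -0.27518) = -153.130° → normalised to [0°, 360°): 206.870°.

207°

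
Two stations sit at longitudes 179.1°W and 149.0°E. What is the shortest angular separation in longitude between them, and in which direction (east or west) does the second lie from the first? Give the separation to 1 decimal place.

31.9° west

Raw difference: 149.0 − -179.1 = 328.1°.
Normalise into (−180°, 180°]: 328.1° − 360° = -31.9°.
Negative ⇒ the second point lies to the west; separation 31.9°.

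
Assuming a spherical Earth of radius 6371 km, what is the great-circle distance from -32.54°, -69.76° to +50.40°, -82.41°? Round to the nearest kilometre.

Δλ = -82.41 − -69.76 = -12.65°.
Δφ = 50.40 − -32.54 = 82.94°.
a = sin²(Δφ/2) + cos φ₁ · cos φ₂ · sin²(Δλ/2) = 0.445068.
c = 2·atan2(√a, √(1−a)) = 1.46071 rad → d = 6371·c ≈ 9306.18 km.

9306 km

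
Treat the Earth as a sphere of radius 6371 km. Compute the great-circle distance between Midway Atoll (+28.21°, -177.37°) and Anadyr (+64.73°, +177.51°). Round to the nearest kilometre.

4077 km

Δλ = 177.51 − -177.37 = 354.88°; wrapped into (−180°, 180°]: -5.12°.
Δφ = 64.73 − 28.21 = 36.52°.
a = sin²(Δφ/2) + cos φ₁ · cos φ₂ · sin²(Δλ/2) = 0.098926.
c = 2·atan2(√a, √(1−a)) = 0.63991 rad → d = 6371·c ≈ 4076.88 km.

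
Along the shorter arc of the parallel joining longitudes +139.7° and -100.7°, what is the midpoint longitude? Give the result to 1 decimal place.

-160.5°

Signed shortest Δλ from +139.7° to -100.7° is +119.6°.
Midpoint longitude = +139.7° + (+119.6°)/2 = +139.7° + 59.8° = +199.5°.
Normalise into (−180°, 180°]: -160.5°.
(The naïve average (+139.7 + -100.7)/2 = 19.5° is on the wrong side of the globe.)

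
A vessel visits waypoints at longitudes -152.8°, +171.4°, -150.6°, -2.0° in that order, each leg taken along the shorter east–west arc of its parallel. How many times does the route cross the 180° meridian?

2

Leg 1: -152.8° → +171.4°, shortest Δλ = -35.8° (west) — crosses 180°.
Leg 2: +171.4° → -150.6°, shortest Δλ = 38.0° (east) — crosses 180°.
Leg 3: -150.6° → -2.0°, shortest Δλ = 148.6° (east) — does not cross 180°.
Total crossings: 2.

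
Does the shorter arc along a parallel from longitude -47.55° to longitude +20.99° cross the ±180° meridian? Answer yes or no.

Signed shortest Δλ = ((20.99 − -47.55 + 180) mod 360) − 180 = 68.54°.
Going east by 68.54° from -47.55° reaches +20.99° without touching 180°.

No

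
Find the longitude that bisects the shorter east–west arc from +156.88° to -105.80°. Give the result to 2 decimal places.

Signed shortest Δλ from +156.88° to -105.80° is +97.32°.
Midpoint longitude = +156.88° + (+97.32°)/2 = +156.88° + 48.66° = +205.54°.
Normalise into (−180°, 180°]: -154.46°.
(The naïve average (+156.88 + -105.80)/2 = 25.54° is on the wrong side of the globe.)

-154.46°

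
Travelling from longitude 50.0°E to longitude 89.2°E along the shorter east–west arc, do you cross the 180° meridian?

No

Signed shortest Δλ = ((89.2 − 50.0 + 180) mod 360) − 180 = 39.2°.
Going east by 39.2° from +50.0° reaches +89.2° without touching 180°.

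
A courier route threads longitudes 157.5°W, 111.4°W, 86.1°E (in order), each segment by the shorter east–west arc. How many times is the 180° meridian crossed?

Leg 1: -157.5° → -111.4°, shortest Δλ = 46.1° (east) — does not cross 180°.
Leg 2: -111.4° → +86.1°, shortest Δλ = -162.5° (west) — crosses 180°.
Total crossings: 1.

1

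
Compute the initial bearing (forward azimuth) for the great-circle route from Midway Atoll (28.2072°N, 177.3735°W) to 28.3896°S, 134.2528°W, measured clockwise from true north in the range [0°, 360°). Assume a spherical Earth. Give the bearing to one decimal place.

140.2°

Δλ = -134.2528 − -177.3735 = 43.1207°.
θ = atan2( sin Δλ · cos φ₂ , cos φ₁ · sin φ₂ − sin φ₁ · cos φ₂ · cos Δλ )
  = atan2(0.60133, -0.72251) = 140.230° → normalised to [0°, 360°): 140.230°.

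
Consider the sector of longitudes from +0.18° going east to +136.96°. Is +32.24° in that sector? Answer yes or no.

Band width going east from +0.18° to +136.96°: ((136.96 − 0.18) mod 360) = 136.78°.
Offset of +32.24° east of the west edge: ((32.24 − 0.18) mod 360) = 32.06°.
32.06° ≤ 136.78° ⇒ inside.

Yes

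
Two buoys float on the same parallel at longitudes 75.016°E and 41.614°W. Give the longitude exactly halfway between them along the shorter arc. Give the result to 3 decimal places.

16.701°E

Signed shortest Δλ from +75.016° to -41.614° is -116.630°.
Midpoint longitude = +75.016° + (-116.630°)/2 = +75.016° − 58.315° = +16.701°.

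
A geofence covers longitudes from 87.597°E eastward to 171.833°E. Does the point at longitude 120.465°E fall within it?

Yes

Band width going east from +87.597° to +171.833°: ((171.833 − 87.597) mod 360) = 84.236°.
Offset of +120.465° east of the west edge: ((120.465 − 87.597) mod 360) = 32.868°.
32.868° ≤ 84.236° ⇒ inside.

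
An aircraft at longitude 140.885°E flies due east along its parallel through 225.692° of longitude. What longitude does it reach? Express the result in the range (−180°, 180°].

Start at +140.885°; shift +225.692° → +366.577°.
+366.577° lies outside (−180°, 180°]; subtract 360° → +6.577°.

6.577°E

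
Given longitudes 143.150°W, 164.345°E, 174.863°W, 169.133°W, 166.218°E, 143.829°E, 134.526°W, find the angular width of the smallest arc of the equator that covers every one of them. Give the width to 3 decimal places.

81.645°

Sort the longitudes: -174.863°, -169.133°, -143.150°, -134.526°, +143.829°, +164.345°, +166.218°.
Eastward gaps between consecutive values (wrapping around): 5.730°, 25.983°, 8.624°, 278.355°, 20.516°, 1.873°, 18.919°.
Largest gap = 278.355° ⇒ minimal covering band is its complement: 360° − 278.355° = 81.645°.
Band runs from +143.829° eastward to -134.526°, crossing the antimeridian.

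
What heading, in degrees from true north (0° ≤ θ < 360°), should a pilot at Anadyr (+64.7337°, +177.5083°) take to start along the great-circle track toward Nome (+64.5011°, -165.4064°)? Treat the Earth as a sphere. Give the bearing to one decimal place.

Δλ = -165.4064 − 177.5083 = -342.9147°; wrapped into (−180°, 180°]: 17.0853°.
θ = atan2( sin Δλ · cos φ₂ , cos φ₁ · sin φ₂ − sin φ₁ · cos φ₂ · cos Δλ )
  = atan2(0.12648, 0.01312) = 84.077° → normalised to [0°, 360°): 84.077°.

84.1°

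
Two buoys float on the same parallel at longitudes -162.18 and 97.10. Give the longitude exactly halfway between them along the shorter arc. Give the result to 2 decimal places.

+147.46°

Signed shortest Δλ from -162.18° to +97.10° is -100.72°.
Midpoint longitude = -162.18° + (-100.72°)/2 = -162.18° − 50.36° = -212.54°.
Normalise into (−180°, 180°]: +147.46°.
(The naïve average (-162.18 + +97.10)/2 = -32.54° is on the wrong side of the globe.)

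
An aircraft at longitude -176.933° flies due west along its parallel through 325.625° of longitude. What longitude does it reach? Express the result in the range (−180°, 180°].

Start at -176.933°; shift −325.625° → -502.558°.
-502.558° lies outside (−180°, 180°]; add 360° → -142.558°.

-142.558°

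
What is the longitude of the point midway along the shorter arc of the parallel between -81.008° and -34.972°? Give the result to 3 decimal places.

Signed shortest Δλ from -81.008° to -34.972° is +46.036°.
Midpoint longitude = -81.008° + (+46.036°)/2 = -81.008° + 23.018° = -57.990°.

-57.990°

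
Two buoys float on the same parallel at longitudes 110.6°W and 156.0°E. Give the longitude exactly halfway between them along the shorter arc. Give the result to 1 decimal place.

Signed shortest Δλ from -110.6° to +156.0° is -93.4°.
Midpoint longitude = -110.6° + (-93.4°)/2 = -110.6° − 46.7° = -157.3°.
(The naïve average (-110.6 + +156.0)/2 = 22.7° is on the wrong side of the globe.)

157.3°W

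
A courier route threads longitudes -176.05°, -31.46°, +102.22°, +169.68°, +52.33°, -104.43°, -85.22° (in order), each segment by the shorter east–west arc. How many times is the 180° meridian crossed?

Leg 1: -176.05° → -31.46°, shortest Δλ = 144.59° (east) — does not cross 180°.
Leg 2: -31.46° → +102.22°, shortest Δλ = 133.68° (east) — does not cross 180°.
Leg 3: +102.22° → +169.68°, shortest Δλ = 67.46° (east) — does not cross 180°.
Leg 4: +169.68° → +52.33°, shortest Δλ = -117.35° (west) — does not cross 180°.
Leg 5: +52.33° → -104.43°, shortest Δλ = -156.76° (west) — does not cross 180°.
Leg 6: -104.43° → -85.22°, shortest Δλ = 19.21° (east) — does not cross 180°.
Total crossings: 0.

0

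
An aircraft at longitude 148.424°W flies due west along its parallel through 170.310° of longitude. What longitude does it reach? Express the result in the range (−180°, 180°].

41.266°E

Start at -148.424°; shift −170.310° → -318.734°.
-318.734° lies outside (−180°, 180°]; add 360° → +41.266°.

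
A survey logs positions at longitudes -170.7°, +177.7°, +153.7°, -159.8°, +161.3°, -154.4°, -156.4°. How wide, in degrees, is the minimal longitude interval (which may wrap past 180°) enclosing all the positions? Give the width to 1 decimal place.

51.9°

Sort the longitudes: -170.7°, -159.8°, -156.4°, -154.4°, +153.7°, +161.3°, +177.7°.
Eastward gaps between consecutive values (wrapping around): 10.9°, 3.4°, 2.0°, 308.1°, 7.6°, 16.4°, 11.6°.
Largest gap = 308.1° ⇒ minimal covering band is its complement: 360° − 308.1° = 51.9°.
Band runs from +153.7° eastward to -154.4°, crossing the antimeridian.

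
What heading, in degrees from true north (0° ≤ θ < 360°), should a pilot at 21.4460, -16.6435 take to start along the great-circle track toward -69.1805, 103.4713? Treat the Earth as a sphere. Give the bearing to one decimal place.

159.1°

Δλ = 103.4713 − -16.6435 = 120.1148°.
θ = atan2( sin Δλ · cos φ₂ , cos φ₁ · sin φ₂ − sin φ₁ · cos φ₂ · cos Δλ )
  = atan2(0.30745, -0.80479) = 159.092° → normalised to [0°, 360°): 159.092°.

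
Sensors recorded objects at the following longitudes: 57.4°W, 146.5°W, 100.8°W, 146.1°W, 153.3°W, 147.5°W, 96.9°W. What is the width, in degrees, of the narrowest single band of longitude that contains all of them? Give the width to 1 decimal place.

95.9°

Sort the longitudes: -153.3°, -147.5°, -146.5°, -146.1°, -100.8°, -96.9°, -57.4°.
Eastward gaps between consecutive values (wrapping around): 5.8°, 1.0°, 0.4°, 45.3°, 3.9°, 39.5°, 264.1°.
Largest gap = 264.1° ⇒ minimal covering band is its complement: 360° − 264.1° = 95.9°.
Band runs from -153.3° eastward to -57.4°.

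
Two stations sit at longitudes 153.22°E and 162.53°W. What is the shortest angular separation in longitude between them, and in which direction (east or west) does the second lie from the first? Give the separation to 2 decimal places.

44.25° east

Raw difference: -162.53 − 153.22 = -315.75°.
Normalise into (−180°, 180°]: -315.75° + 360° = 44.25°.
Positive ⇒ the second point lies to the east; separation 44.25°.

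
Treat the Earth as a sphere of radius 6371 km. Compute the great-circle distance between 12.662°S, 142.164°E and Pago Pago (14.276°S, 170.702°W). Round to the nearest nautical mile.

2749 nmi

Δλ = -170.702 − 142.164 = -312.866°; wrapped into (−180°, 180°]: 47.134°.
Δφ = -14.276 − -12.662 = -1.614°.
a = sin²(Δφ/2) + cos φ₁ · cos φ₂ · sin²(Δλ/2) = 0.151351.
c = 2·atan2(√a, √(1−a)) = 0.79918 rad → d = 6371·c ≈ 5091.55 km ≈ 2749.22 nmi.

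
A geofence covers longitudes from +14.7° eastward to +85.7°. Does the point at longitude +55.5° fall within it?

Band width going east from +14.7° to +85.7°: ((85.7 − 14.7) mod 360) = 71.0°.
Offset of +55.5° east of the west edge: ((55.5 − 14.7) mod 360) = 40.8°.
40.8° ≤ 71.0° ⇒ inside.

Yes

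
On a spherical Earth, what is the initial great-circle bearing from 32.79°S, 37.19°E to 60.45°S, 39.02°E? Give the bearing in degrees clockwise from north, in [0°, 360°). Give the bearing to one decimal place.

Δλ = 39.02 − 37.19 = 1.83°.
θ = atan2( sin Δλ · cos φ₂ , cos φ₁ · sin φ₂ − sin φ₁ · cos φ₂ · cos Δλ )
  = atan2(0.01575, -0.46436) = 178.057° → normalised to [0°, 360°): 178.057°.

178.1°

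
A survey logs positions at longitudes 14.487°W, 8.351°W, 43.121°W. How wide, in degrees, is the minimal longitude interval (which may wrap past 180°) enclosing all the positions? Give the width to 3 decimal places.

Sort the longitudes: -43.121°, -14.487°, -8.351°.
Eastward gaps between consecutive values (wrapping around): 28.634°, 6.136°, 325.230°.
Largest gap = 325.230° ⇒ minimal covering band is its complement: 360° − 325.230° = 34.770°.
Band runs from -43.121° eastward to -8.351°.

34.770°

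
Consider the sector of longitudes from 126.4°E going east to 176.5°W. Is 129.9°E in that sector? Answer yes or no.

Band width going east from +126.4° to -176.5°: ((-176.5 − 126.4) mod 360) = 57.1°.
Offset of +129.9° east of the west edge: ((129.9 − 126.4) mod 360) = 3.5°.
3.5° ≤ 57.1° ⇒ inside.

Yes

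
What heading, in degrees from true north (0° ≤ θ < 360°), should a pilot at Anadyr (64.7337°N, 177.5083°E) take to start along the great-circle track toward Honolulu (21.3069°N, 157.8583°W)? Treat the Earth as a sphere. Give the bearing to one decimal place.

147.6°

Δλ = -157.8583 − 177.5083 = -335.3666°; wrapped into (−180°, 180°]: 24.6334°.
θ = atan2( sin Δλ · cos φ₂ , cos φ₁ · sin φ₂ − sin φ₁ · cos φ₂ · cos Δλ )
  = atan2(0.38832, -0.61075) = 147.552° → normalised to [0°, 360°): 147.552°.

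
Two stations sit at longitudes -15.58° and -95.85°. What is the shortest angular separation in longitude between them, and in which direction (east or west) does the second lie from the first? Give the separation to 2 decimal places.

80.27° west

Raw difference: -95.85 − -15.58 = -80.27°.
Normalise into (−180°, 180°]: -80.27° stays -80.27°.
Negative ⇒ the second point lies to the west; separation 80.27°.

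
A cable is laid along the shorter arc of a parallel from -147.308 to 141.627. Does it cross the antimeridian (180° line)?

Naïve |141.627 − -147.308| = 288.935° > 180°, so the shorter arc goes the other way round — across 180°.
Signed shortest Δλ = ((141.627 − -147.308 + 180) mod 360) − 180 = -71.065°.
Going west by 71.065° from -147.308° passes through 180° before reaching +141.627°.

Yes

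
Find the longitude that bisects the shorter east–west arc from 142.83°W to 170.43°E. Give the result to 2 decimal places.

Signed shortest Δλ from -142.83° to +170.43° is -46.74°.
Midpoint longitude = -142.83° + (-46.74°)/2 = -142.83° − 23.37° = -166.20°.
(The naïve average (-142.83 + +170.43)/2 = 13.8° is on the wrong side of the globe.)

166.20°W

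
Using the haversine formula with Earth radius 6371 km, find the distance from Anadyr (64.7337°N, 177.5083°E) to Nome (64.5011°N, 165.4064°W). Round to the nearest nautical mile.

439 nmi

Δλ = -165.4064 − 177.5083 = -342.9147°; wrapped into (−180°, 180°]: 17.0853°.
Δφ = 64.5011 − 64.7337 = -0.2326°.
a = sin²(Δφ/2) + cos φ₁ · cos φ₂ · sin²(Δλ/2) = 0.004059.
c = 2·atan2(√a, √(1−a)) = 0.12750 rad → d = 6371·c ≈ 812.31 km ≈ 438.61 nmi.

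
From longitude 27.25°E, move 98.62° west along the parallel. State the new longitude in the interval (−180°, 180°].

71.37°W

Start at +27.25°; shift −98.62° → -71.37°.
-71.37° already lies in (−180°, 180°].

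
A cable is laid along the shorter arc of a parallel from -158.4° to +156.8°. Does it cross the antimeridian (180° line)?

Naïve |156.8 − -158.4| = 315.2° > 180°, so the shorter arc goes the other way round — across 180°.
Signed shortest Δλ = ((156.8 − -158.4 + 180) mod 360) − 180 = -44.8°.
Going west by 44.8° from -158.4° passes through 180° before reaching +156.8°.

Yes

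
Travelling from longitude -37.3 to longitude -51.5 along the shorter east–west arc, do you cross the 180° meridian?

Signed shortest Δλ = ((-51.5 − -37.3 + 180) mod 360) − 180 = -14.2°.
Going west by 14.2° from -37.3° reaches -51.5° without touching 180°.

No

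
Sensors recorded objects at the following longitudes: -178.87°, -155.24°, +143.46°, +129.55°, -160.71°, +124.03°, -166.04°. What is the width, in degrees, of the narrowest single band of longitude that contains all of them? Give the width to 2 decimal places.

Sort the longitudes: -178.87°, -166.04°, -160.71°, -155.24°, +124.03°, +129.55°, +143.46°.
Eastward gaps between consecutive values (wrapping around): 12.83°, 5.33°, 5.47°, 279.27°, 5.52°, 13.91°, 37.67°.
Largest gap = 279.27° ⇒ minimal covering band is its complement: 360° − 279.27° = 80.73°.
Band runs from +124.03° eastward to -155.24°, crossing the antimeridian.

80.73°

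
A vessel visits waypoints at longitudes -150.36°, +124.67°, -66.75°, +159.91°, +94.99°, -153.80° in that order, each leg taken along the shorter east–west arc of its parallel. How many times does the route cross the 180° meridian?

4

Leg 1: -150.36° → +124.67°, shortest Δλ = -84.97° (west) — crosses 180°.
Leg 2: +124.67° → -66.75°, shortest Δλ = 168.58° (east) — crosses 180°.
Leg 3: -66.75° → +159.91°, shortest Δλ = -133.34° (west) — crosses 180°.
Leg 4: +159.91° → +94.99°, shortest Δλ = -64.92° (west) — does not cross 180°.
Leg 5: +94.99° → -153.80°, shortest Δλ = 111.21° (east) — crosses 180°.
Total crossings: 4.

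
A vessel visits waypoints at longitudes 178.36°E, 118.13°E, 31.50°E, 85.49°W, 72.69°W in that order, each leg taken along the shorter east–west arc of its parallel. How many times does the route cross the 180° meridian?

0

Leg 1: +178.36° → +118.13°, shortest Δλ = -60.23° (west) — does not cross 180°.
Leg 2: +118.13° → +31.50°, shortest Δλ = -86.63° (west) — does not cross 180°.
Leg 3: +31.50° → -85.49°, shortest Δλ = -116.99° (west) — does not cross 180°.
Leg 4: -85.49° → -72.69°, shortest Δλ = 12.8° (east) — does not cross 180°.
Total crossings: 0.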